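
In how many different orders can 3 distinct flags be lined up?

The number of ways to arrange 3 distinct objects is 3!.

Final answer: 3! = 6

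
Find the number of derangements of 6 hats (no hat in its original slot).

Use the recurrence D(n) = (n-1)(D(n-1) + D(n-2)) with D(0)=1, D(1)=0.
D(2) = 1 x (0 + 1) = 1
D(3) = 2 x (1 + 0) = 2
D(4) = 3 x (2 + 1) = 9
D(5) = 4 x (9 + 2) = 44
D(6) = 5 x (D(5) + D(4)) = 5 x (44 + 9)

Final answer: D(6) = 265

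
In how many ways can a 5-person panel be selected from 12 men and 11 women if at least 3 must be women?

Sum over valid woman counts:
C(11,3)C(12,2) = 10890
C(11,4)C(12,1) = 3960
C(11,5)C(12,0) = 462
Total: 10890 + 3960 + 462.

Final answer: 15312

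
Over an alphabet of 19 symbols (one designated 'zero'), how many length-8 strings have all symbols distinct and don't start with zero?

First digit: 18 (nonzero). Second: 18 (not first). Third: 17, etc.
Total: 18 x 18 x 17 x 16 x 15 x 14 x 13 x 12.

Final answer: 2887073280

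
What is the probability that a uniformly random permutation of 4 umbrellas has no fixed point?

Derangements satisfy D(n) = (n-1)(D(n-1) + D(n-2)), starting from D(0)=1, D(1)=0.
Building up: D(2)=1, D(3)=2, D(4)=9.
Total arrangements: 4! = 24.
Probability = D(4)/4! = 3/8.

Final answer: D(4)/4! = 9/24 = 0.375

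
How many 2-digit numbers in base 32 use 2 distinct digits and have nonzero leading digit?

First digit: 31 (nonzero). Second: 31 (not first). Third: 30, etc.
Total: 31 x 31.

Final answer: 961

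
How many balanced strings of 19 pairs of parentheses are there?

This is counted by the nth Catalan number C_n. Here n = 19 (pairs).
C_n = C(2n,n) - C(2n,n+1), so C_{19} = C(38,19) - C(38,20) = 35345263800 - 33578000610.

Final answer: C_{19} = 1767263190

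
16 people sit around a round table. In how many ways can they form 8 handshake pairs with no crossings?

This is counted by the nth Catalan number C_n. Here n = 16/2 = 8.
C_n = C(2n,n)/(n+1), so C_{8} = C(16,8)/9 = 12870/9.

Final answer: C_{8} = 1430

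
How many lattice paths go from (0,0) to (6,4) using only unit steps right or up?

Each path has 6 right steps and 4 up steps in some order (10 steps total).
Choose which 4 of the 10 steps are up: C(10,4).

Final answer: C(10,4) = 210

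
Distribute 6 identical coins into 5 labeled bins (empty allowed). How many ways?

Stars and bars: C(n+k-1, k-1) = C(10,4).

Final answer: C(10,4) = 210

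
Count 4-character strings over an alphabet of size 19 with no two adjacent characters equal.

Let g(n) count such strings. g(1) = 19, and each valid string of length n-1 extends in 18 ways (any symbol but the last), so g(n) = 18 g(n-1).
Total: g(4) = 19 x 18^3.

Final answer: 19 x 18^{3} = 110808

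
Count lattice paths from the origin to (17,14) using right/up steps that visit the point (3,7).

Paths (0,0)->(3,7): C(10,7) = 120.
Paths (3,7)->(17,14): C(21,7) = 116280.
By multiplication principle: 120 x 116280.

Final answer: 13953600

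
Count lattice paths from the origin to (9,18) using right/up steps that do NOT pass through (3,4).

Total paths to (9,18): C(27,18) = 4686825.
Paths through (3,4): C(7,4) x C(20,14) = 1356600.
Avoiding (3,4): 4686825 - 1356600.

Final answer: 3330225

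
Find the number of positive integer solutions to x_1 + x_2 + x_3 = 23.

Substitute x'_i = x_i - 1 (so x'_i >= 0). Then sum x'_i = 23 - 3 = 20.
Stars and bars: C(20+3-1, 3-1) = C(22,2).

Final answer: C(22,2) = 231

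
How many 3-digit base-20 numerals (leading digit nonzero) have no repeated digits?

The leading digit has 19 choices (anything but zero); the next has 19 (anything but the first), then 18, and so on, one fewer each time.
Total: 19 x 19 x 18.

Final answer: 6498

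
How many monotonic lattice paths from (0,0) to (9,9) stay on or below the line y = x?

Total monotonic paths to (9,9): C(18,9) = 48620.
By the reflection principle, paths that go above the diagonal number C(18,10) = 43758.
Valid Dyck paths: 48620 - 43758.
(These counts are the Catalan numbers.)

Final answer: C_{9} = 4862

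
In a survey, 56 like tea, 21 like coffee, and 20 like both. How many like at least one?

|A union B| = |A| + |B| - |A intersect B| = 56 + 21 - 20.

Final answer: 57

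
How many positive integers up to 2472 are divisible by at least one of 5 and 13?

Multiples of 5: 494. Multiples of 13: 190. Of both (lcm=65): 38.
By inclusion-exclusion: 494 + 190 - 38.

Final answer: 646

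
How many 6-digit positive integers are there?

The leading digit cannot be 0 (9 options); the other 5 digits can be anything (10 options each).
Total: 9 x 10^5.

Final answer: 900000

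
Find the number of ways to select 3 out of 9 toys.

C(9,3) = 9!/(3! x (9-3)!).

Final answer: C(9,3) = 84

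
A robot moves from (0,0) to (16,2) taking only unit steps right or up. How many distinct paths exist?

Each path has 16 right steps and 2 up steps in some order (18 steps total).
Choose which 2 of the 18 steps are up: C(18,2).

Final answer: C(18,2) = 153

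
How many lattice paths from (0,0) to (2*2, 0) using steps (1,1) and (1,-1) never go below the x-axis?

Total monotonic paths to (2,2): C(4,2) = 6.
Reflecting each bad path at its first crossing gives a bijection with paths to (1,3): C(4,3) = 4.
Valid Dyck paths: 6 - 4.
(Equivalently, C_{2} = C(4,2)/3 = 6/3.)

Final answer: C_{2} = 2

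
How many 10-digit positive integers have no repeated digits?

First digit: 9 (not 0). Second: 9 (not first). Third: 8, etc.
Total: 9 x 9 x 8 x 7 x 6 x 5 x 4 x 3 x 2 x 1.

Final answer: 3265920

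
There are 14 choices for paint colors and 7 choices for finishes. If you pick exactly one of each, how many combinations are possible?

By the multiplication principle: 14 x 7.

Final answer: 98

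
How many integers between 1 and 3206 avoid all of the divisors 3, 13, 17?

|div by 3|=1068, |div by 13|=246, |div by 17|=188.
|div by 3&13|=82, |div by 3&17|=62, |div by 13&17|=14, |div by all|=4.
By inclusion-exclusion, divisible by at least one: 1068+246+188-82-62-14+4 = 1348.
Not divisible by any: 3206 - 1348.

Final answer: 1858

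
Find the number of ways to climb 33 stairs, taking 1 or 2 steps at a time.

Let f(n) be the number of climbs. Removing the last move (1 or 2 steps) gives f(n) = f(n-1) + f(n-2); base cases f(1)=1, f(2)=2.
Iterating the recurrence: f(1)=1, f(2)=2, f(3)=3, f(4)=5, f(5)=8, f(6)=13, f(7)=21, f(8)=34, f(9)=55, f(10)=89, f(11)=144, f(12)=233, f(13)=377, f(14)=610, f(15)=987, f(16)=1597, f(17)=2584, f(18)=4181, f(19)=6765, f(20)=10946, f(21)=17711, f(22)=28657, f(23)=46368, f(24)=75025, f(25)=121393, f(26)=196418, f(27)=317811, f(28)=514229, f(29)=832040, f(30)=1346269, f(31)=2178309, f(32)=3524578, f(33)=5702887.

Final answer: 5702887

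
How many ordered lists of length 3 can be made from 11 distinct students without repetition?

P(11,3) = 11!/(11-3)! = 11!/8!.

Final answer: P(11,3) = 990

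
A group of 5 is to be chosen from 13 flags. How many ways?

C(13,5) = 13!/(5! x 8!).

Final answer: \binom{13}{5} = 1287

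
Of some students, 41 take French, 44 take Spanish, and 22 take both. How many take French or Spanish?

|A union B| = |A| + |B| - |A intersect B| = 41 + 44 - 22.

Final answer: 63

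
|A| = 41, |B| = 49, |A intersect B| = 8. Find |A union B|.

|A union B| = |A| + |B| - |A intersect B| = 41 + 49 - 8.

Final answer: 82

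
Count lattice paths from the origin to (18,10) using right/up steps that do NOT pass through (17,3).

Total paths to (18,10): C(28,10) = 13123110.
Paths through (17,3): C(20,3) x C(8,7) = 9120.
Avoiding (17,3): 13123110 - 9120.

Final answer: 13113990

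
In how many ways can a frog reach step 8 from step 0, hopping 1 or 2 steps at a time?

Let f(n) be the number of climbs. Removing the last move (1 or 2 steps) gives f(n) = f(n-1) + f(n-2); base cases f(1)=1, f(2)=2.
Computing successive values: f(1)=1, f(2)=2, f(3)=3, f(4)=5, f(5)=8, f(6)=13, f(7)=21, f(8)=34.

Final answer: 34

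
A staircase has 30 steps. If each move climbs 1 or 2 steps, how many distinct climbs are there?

Condition on the final move: it is a 1-step (f(n-1) ways to get there) or a 2-step (f(n-2) ways), so f(n) = f(n-1) + f(n-2), with f(1)=1, f(2)=2.
Building up term by term: f(1)=1, f(2)=2, f(3)=3, f(4)=5, f(5)=8, f(6)=13, f(7)=21, f(8)=34, f(9)=55, f(10)=89, f(11)=144, f(12)=233, f(13)=377, f(14)=610, f(15)=987, f(16)=1597, f(17)=2584, f(18)=4181, f(19)=6765, f(20)=10946, f(21)=17711, f(22)=28657, f(23)=46368, f(24)=75025, f(25)=121393, f(26)=196418, f(27)=317811, f(28)=514229, f(29)=832040, f(30)=1346269.

Final answer: 1346269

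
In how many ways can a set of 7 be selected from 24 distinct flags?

C(24,7) = 24!/(7! x (24-7)!).

Final answer: C(24,7) = 346104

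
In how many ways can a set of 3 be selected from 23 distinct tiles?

C(23,3) = 23!/(3! x 20!).

Final answer: \binom{23}{3} = 1771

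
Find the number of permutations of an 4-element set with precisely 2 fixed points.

Choose which 2 elements are fixed: C(4,2) = 6.
Derange the remaining 2 using D(j) = (j-1)(D(j-1) + D(j-2)), D(0)=1, D(1)=0: D(2)=1.
Total: 6 x 1.

Final answer: C(4,2) D(2) = 6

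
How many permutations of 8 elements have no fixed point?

Derangements satisfy D(n) = (n-1)(D(n-1) + D(n-2)), starting from D(0)=1, D(1)=0.
D(2) = 1 x (0 + 1) = 1
D(3) = 2 x (1 + 0) = 2
D(4) = 3 x (2 + 1) = 9
D(5) = 4 x (9 + 2) = 44
D(6) = 5 x (44 + 9) = 265
D(7) = 6 x (265 + 44) = 1854
D(8) = 7 x (D(7) + D(6)) = 7 x (1854 + 265)

Final answer: D(8) = 14833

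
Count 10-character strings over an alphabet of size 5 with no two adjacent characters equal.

Let g(n) count such strings. g(1) = 5, and each valid string of length n-1 extends in 4 ways (any symbol but the last), so g(n) = 4 g(n-1).
Total: g(10) = 5 x 4^9.

Final answer: 5 x 4^{9} = 1310720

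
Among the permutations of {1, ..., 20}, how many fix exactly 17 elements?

Choose which 17 elements are fixed: C(20,17) = 1140.
Derange the remaining 3 using D(j) = (j-1)(D(j-1) + D(j-2)), D(0)=1, D(1)=0: D(2)=1, D(3)=2.
Total: 1140 x 2.

Final answer: C(20,17) D(3) = 2280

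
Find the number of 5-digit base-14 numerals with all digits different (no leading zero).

The leading digit has 13 choices (anything but zero); the next has 13 (anything but the first), then 12, and so on, one fewer each time.
Total: 13 x 13 x 12 x 11 x 10.

Final answer: 223080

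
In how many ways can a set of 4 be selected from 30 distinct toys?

C(30,4) = 30!/(4! x 26!).

Final answer: \binom{30}{4} = 27405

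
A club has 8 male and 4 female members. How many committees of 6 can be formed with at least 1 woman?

Sum over valid woman counts:
C(4,1)C(8,5) = 224
C(4,2)C(8,4) = 420
C(4,3)C(8,3) = 224
C(4,4)C(8,2) = 28
Total: 224 + 420 + 224 + 28.

Final answer: 896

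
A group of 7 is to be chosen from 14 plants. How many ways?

C(14,7) = 14!/(7! x 7!).

Final answer: \binom{14}{7} = 3432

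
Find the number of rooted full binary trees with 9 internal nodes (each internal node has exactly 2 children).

The structures are counted by the Catalan number C_n. Here n = 9.
Using C_0 = 1 and C_(k+1) = C_k x 2(2k+1)/(k+2), build up term by term: C_1=1, C_2=2, C_3=5, C_4=14, C_5=42, C_6=132, C_7=429, C_8=1430, C_9=4862.

Final answer: C_{9} = 4862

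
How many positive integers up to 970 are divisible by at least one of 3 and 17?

Multiples of 3: 323. Multiples of 17: 57. Of both (lcm=51): 19.
By inclusion-exclusion: 323 + 57 - 19.

Final answer: 361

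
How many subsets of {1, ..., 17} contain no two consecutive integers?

Let a(n) count such subsets of {1, ..., n}. Either n is excluded (a(n-1) ways) or n is included, forcing n-1 out (a(n-2) ways), so a(n) = a(n-1) + a(n-2) with a(1)=2, a(2)=3.
Computing successive values: a(1)=2, a(2)=3, a(3)=5, a(4)=8, a(5)=13, a(6)=21, a(7)=34, a(8)=55, a(9)=89, a(10)=144, a(11)=233, a(12)=377, a(13)=610, a(14)=987, a(15)=1597, a(16)=2584, a(17)=4181.

Final answer: 4181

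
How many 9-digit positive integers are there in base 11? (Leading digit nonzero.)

In base 11, the leading digit has 10 choices (1..10); each of the remaining 8 digits has 11 choices.
Total: 10 x 11^8.

Final answer: 2143588810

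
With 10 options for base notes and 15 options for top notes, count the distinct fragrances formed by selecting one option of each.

By the multiplication principle: 10 x 15.

Final answer: 150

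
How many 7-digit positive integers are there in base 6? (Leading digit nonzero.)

In base 6, the leading digit has 5 choices (1..5); each of the remaining 6 digits has 6 choices.
Total: 5 x 6^6.

Final answer: 233280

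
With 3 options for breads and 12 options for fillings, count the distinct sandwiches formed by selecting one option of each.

By the multiplication principle: 3 x 12.

Final answer: 36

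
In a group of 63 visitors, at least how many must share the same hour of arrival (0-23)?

There are 24 possible values for hour of arrival (0-23). With 63 visitors and 24 categories, by pigeonhole: ceiling(63/24).

Final answer: 3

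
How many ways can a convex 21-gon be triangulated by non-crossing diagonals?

This is a standard Catalan-number count: the answer is C_n. Here n = 21 - 2 = 19.
Using C_0 = 1 and C_(k+1) = C_k x 2(2k+1)/(k+2), build up term by term: C_1=1, C_2=2, C_3=5, C_4=14, C_5=42, C_6=132, C_7=429, C_8=1430, C_9=4862, C_10=16796, C_11=58786, C_12=208012, C_13=742900, C_14=2674440, C_15=9694845, C_16=35357670, C_17=129644790, C_18=477638700, C_19=1767263190.

Final answer: C_{19} = 1767263190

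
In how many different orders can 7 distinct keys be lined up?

The number of ways to arrange 7 distinct objects is 7!.

Final answer: 7! = 5040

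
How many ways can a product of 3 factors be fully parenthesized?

The structures are counted by the Catalan number C_n. Here n = 3 - 1 = 2.
C_n = C(2n,n) - C(2n,n+1), so C_{2} = C(4,2) - C(4,3) = 6 - 4.

Final answer: C_{2} = 2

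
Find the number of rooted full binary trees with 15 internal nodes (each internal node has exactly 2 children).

This is counted by the nth Catalan number C_n. Here n = 15.
C_n = C(2n,n)/(n+1), so C_{15} = C(30,15)/16 = 155117520/16.

Final answer: C_{15} = 9694845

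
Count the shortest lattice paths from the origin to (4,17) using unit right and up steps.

Each path has 4 right steps and 17 up steps in some order (21 steps total).
Choose which 17 of the 21 steps are up: C(21,17).

Final answer: C(21,17) = 5985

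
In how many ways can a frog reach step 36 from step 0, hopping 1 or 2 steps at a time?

Let f(n) be the number of climbs. Removing the last move (1 or 2 steps) gives f(n) = f(n-1) + f(n-2); base cases f(1)=1, f(2)=2.
Building up term by term: f(1)=1, f(2)=2, f(3)=3, f(4)=5, f(5)=8, f(6)=13, f(7)=21, f(8)=34, f(9)=55, f(10)=89, f(11)=144, f(12)=233, f(13)=377, f(14)=610, f(15)=987, f(16)=1597, f(17)=2584, f(18)=4181, f(19)=6765, f(20)=10946, f(21)=17711, f(22)=28657, f(23)=46368, f(24)=75025, f(25)=121393, f(26)=196418, f(27)=317811, f(28)=514229, f(29)=832040, f(30)=1346269, f(31)=2178309, f(32)=3524578, f(33)=5702887, f(34)=9227465, f(35)=14930352, f(36)=24157817.

Final answer: 24157817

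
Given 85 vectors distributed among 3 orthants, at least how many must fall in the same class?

By pigeonhole with 85 objects and 3 categories: ceiling(85/3).

Final answer: 29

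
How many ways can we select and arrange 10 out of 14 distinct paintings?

P(14,10) = 14!/(14-10)! = 14!/4!.

Final answer: P(14,10) = 3632428800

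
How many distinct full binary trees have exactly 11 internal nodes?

The structures are counted by the Catalan number C_n. Here n = 11.
C_n = C(2n,n)/(n+1), so C_{11} = C(22,11)/12 = 705432/12.

Final answer: C_{11} = 58786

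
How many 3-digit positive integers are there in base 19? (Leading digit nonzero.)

In base 19, the leading digit has 18 choices (1..18); each of the remaining 2 digits has 19 choices.
Total: 18 x 19^2.

Final answer: 6498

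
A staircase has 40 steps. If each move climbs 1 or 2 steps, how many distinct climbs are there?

Let f(n) be the number of climbs. Removing the last move (1 or 2 steps) gives f(n) = f(n-1) + f(n-2); base cases f(1)=1, f(2)=2.
Iterating the recurrence: f(1)=1, f(2)=2, f(3)=3, f(4)=5, f(5)=8, f(6)=13, f(7)=21, f(8)=34, f(9)=55, f(10)=89, f(11)=144, f(12)=233, f(13)=377, f(14)=610, f(15)=987, f(16)=1597, f(17)=2584, f(18)=4181, f(19)=6765, f(20)=10946, f(21)=17711, f(22)=28657, f(23)=46368, f(24)=75025, f(25)=121393, f(26)=196418, f(27)=317811, f(28)=514229, f(29)=832040, f(30)=1346269, f(31)=2178309, f(32)=3524578, f(33)=5702887, f(34)=9227465, f(35)=14930352, f(36)=24157817, f(37)=39088169, f(38)=63245986, f(39)=102334155, f(40)=165580141.

Final answer: 165580141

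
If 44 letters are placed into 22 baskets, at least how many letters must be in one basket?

By the pigeonhole principle: ceiling(44/22).

Final answer: 2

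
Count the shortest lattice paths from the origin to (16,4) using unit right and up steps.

Each path has 16 right steps and 4 up steps in some order (20 steps total).
Choose which 4 of the 20 steps are up: C(20,4).

Final answer: C(20,4) = 4845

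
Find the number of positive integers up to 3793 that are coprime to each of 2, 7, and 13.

|div by 2|=1896, |div by 7|=541, |div by 13|=291.
|div by 2&7|=270, |div by 2&13|=145, |div by 7&13|=41, |div by all|=20.
By inclusion-exclusion, divisible by at least one: 1896+541+291-270-145-41+20 = 2292.
Not divisible by any: 3793 - 2292.

Final answer: 1501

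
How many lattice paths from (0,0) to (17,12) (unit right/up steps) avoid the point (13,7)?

Total paths to (17,12): C(29,12) = 51895935.
Paths through (13,7): C(20,7) x C(9,5) = 9767520.
Avoiding (13,7): 51895935 - 9767520.

Final answer: 42128415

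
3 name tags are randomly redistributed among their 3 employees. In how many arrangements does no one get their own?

Use the recurrence D(n) = (n-1)(D(n-1) + D(n-2)) with D(0)=1, D(1)=0.
D(2) = 1 x (0 + 1) = 1
D(3) = 2 x (D(2) + D(1)) = 2 x (1 + 0)

Final answer: D(3) = 2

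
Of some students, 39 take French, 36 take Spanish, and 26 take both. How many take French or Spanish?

|A union B| = |A| + |B| - |A intersect B| = 39 + 36 - 26.

Final answer: 49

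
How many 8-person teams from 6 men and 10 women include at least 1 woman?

Sum over valid woman counts:
C(10,2)C(6,6) = 45
C(10,3)C(6,5) = 720
C(10,4)C(6,4) = 3150
C(10,5)C(6,3) = 5040
C(10,6)C(6,2) = 3150
C(10,7)C(6,1) = 720
C(10,8)C(6,0) = 45
Total: 45 + 720 + 3150 + 5040 + 3150 + 720 + 45.

Final answer: 12870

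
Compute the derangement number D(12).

Use the recurrence D(n) = (n-1)(D(n-1) + D(n-2)) with D(0)=1, D(1)=0.
D(2) = 1 x (0 + 1) = 1
D(3) = 2 x (1 + 0) = 2
D(4) = 3 x (2 + 1) = 9
D(5) = 4 x (9 + 2) = 44
D(6) = 5 x (44 + 9) = 265
D(7) = 6 x (265 + 44) = 1854
D(8) = 7 x (1854 + 265) = 14833
D(9) = 8 x (14833 + 1854) = 133496
D(10) = 9 x (133496 + 14833) = 1334961
D(11) = 10 x (1334961 + 133496) = 14684570
D(12) = 11 x (D(11) + D(10)) = 11 x (14684570 + 1334961)

Final answer: D(12) = 176214841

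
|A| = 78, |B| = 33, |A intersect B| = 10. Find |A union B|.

|A union B| = |A| + |B| - |A intersect B| = 78 + 33 - 10.

Final answer: 101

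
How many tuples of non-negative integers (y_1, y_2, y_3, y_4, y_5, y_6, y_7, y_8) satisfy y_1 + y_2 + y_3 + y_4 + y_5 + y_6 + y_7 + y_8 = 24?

Stars and bars with 24 stars and 7 bars:
C(24+8-1, 8-1) = C(31,7).

Final answer: C(31,7) = 2629575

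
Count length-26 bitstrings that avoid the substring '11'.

A valid string ends in 0 (append to any length-(n-1) valid string) or in 01 (append to any length-(n-2) valid string), so a(n) = a(n-1) + a(n-2) with a(1)=2, a(2)=3.
Building up term by term: a(1)=2, a(2)=3, a(3)=5, a(4)=8, a(5)=13, a(6)=21, a(7)=34, a(8)=55, a(9)=89, a(10)=144, a(11)=233, a(12)=377, a(13)=610, a(14)=987, a(15)=1597, a(16)=2584, a(17)=4181, a(18)=6765, a(19)=10946, a(20)=17711, a(21)=28657, a(22)=46368, a(23)=75025, a(24)=121393, a(25)=196418, a(26)=317811.

Final answer: 317811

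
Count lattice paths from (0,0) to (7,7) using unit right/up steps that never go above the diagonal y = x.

Total monotonic paths to (7,7): C(14,7) = 3432.
Paths that cross above y=x (reflection bijection): C(14,8) = 3003.
Valid Dyck paths: 3432 - 3003.
(Equivalently, C_{7} = C(14,7)/8 = 3432/8.)

Final answer: C_{7} = 429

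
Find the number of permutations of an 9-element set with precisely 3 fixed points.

Choose which 3 elements are fixed: C(9,3) = 84.
Derange the remaining 6 using D(j) = (j-1)(D(j-1) + D(j-2)), D(0)=1, D(1)=0: D(2)=1, D(3)=2, D(4)=9, D(5)=44, D(6)=265.
Total: 84 x 265.

Final answer: C(9,3) D(6) = 22260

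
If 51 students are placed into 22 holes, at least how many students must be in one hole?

By the pigeonhole principle: ceiling(51/22).

Final answer: 3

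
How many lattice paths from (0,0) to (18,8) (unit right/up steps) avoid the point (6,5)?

Total paths to (18,8): C(26,8) = 1562275.
Paths through (6,5): C(11,5) x C(15,3) = 210210.
Avoiding (6,5): 1562275 - 210210.

Final answer: 1352065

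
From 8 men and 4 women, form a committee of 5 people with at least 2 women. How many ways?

Sum over valid woman counts:
C(4,2)C(8,3) = 336
C(4,3)C(8,2) = 112
C(4,4)C(8,1) = 8
Total: 336 + 112 + 8.

Final answer: 456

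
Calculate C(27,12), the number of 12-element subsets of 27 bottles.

C(27,12) = 27!/(12! x 15!).

Final answer: \binom{27}{12} = 17383860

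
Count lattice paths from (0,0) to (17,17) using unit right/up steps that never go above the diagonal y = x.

Total monotonic paths to (17,17): C(34,17) = 2333606220.
A path is bad iff it touches y = x + 1; reflecting its initial segment maps bad paths bijectively onto all paths to (16,18), of which there are C(34,18) = 2203961430.
Valid Dyck paths: 2333606220 - 2203961430.
(This is the Catalan number C_{17}.)

Final answer: C_{17} = 129644790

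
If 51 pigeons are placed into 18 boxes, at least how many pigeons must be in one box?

By the pigeonhole principle: ceiling(51/18).

Final answer: 3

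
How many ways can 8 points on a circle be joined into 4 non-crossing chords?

The structures are counted by the Catalan number C_n. Here n = 8/2 = 4.
C_n = C(2n,n) - C(2n,n+1), so C_{4} = C(8,4) - C(8,5) = 70 - 56.

Final answer: C_{4} = 14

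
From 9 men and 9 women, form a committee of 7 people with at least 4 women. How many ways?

Sum over valid woman counts:
C(9,4)C(9,3) = 10584
C(9,5)C(9,2) = 4536
C(9,6)C(9,1) = 756
C(9,7)C(9,0) = 36
Total: 10584 + 4536 + 756 + 36.

Final answer: 15912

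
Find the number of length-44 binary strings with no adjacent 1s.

Classify by the final bit: ...0 gives a(n-1) strings, ...01 gives a(n-2) strings. Thus a(n) = a(n-1) + a(n-2) with a(1)=2, a(2)=3.
Computing successive values: a(1)=2, a(2)=3, a(3)=5, a(4)=8, a(5)=13, a(6)=21, a(7)=34, a(8)=55, a(9)=89, a(10)=144, a(11)=233, a(12)=377, a(13)=610, a(14)=987, a(15)=1597, a(16)=2584, a(17)=4181, a(18)=6765, a(19)=10946, a(20)=17711, a(21)=28657, a(22)=46368, a(23)=75025, a(24)=121393, a(25)=196418, a(26)=317811, a(27)=514229, a(28)=832040, a(29)=1346269, a(30)=2178309, a(31)=3524578, a(32)=5702887, a(33)=9227465, a(34)=14930352, a(35)=24157817, a(36)=39088169, a(37)=63245986, a(38)=102334155, a(39)=165580141, a(40)=267914296, a(41)=433494437, a(42)=701408733, a(43)=1134903170, a(44)=1836311903.

Final answer: 1836311903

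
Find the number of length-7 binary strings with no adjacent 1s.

A valid string ends in 0 (append to any length-(n-1) valid string) or in 01 (append to any length-(n-2) valid string), so a(n) = a(n-1) + a(n-2) with a(1)=2, a(2)=3.
Building up term by term: a(1)=2, a(2)=3, a(3)=5, a(4)=8, a(5)=13, a(6)=21, a(7)=34.

Final answer: 34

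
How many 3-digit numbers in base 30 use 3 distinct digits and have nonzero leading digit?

The leading digit has 29 choices (anything but zero); the next has 29 (anything but the first), then 28, and so on, one fewer each time.
Total: 29 x 29 x 28.

Final answer: 23548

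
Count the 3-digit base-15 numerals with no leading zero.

In base 15, the leading digit has 14 choices (1..14); each of the remaining 2 digits has 15 choices.
Total: 14 x 15^2.

Final answer: 3150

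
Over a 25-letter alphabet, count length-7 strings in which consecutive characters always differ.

Let g(n) count such strings. g(1) = 25, and each valid string of length n-1 extends in 24 ways (any symbol but the last), so g(n) = 24 g(n-1).
Total: g(7) = 25 x 24^6.

Final answer: 25 x 24^{6} = 4777574400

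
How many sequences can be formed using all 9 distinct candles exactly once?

The number of ways to arrange 9 distinct objects is 9!.

Final answer: 9! = 362880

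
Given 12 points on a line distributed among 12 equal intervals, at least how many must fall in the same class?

By pigeonhole with 12 objects and 12 categories: ceiling(12/12).

Final answer: 1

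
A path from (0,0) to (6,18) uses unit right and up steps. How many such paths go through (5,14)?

Paths (0,0)->(5,14): C(19,14) = 11628.
Paths (5,14)->(6,18): C(5,4) = 5.
By multiplication principle: 11628 x 5.

Final answer: 58140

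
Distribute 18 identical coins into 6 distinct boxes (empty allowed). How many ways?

Stars and bars: C(n+k-1, k-1) = C(23,5).

Final answer: C(23,5) = 33649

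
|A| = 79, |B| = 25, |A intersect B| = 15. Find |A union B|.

|A union B| = |A| + |B| - |A intersect B| = 79 + 25 - 15.

Final answer: 89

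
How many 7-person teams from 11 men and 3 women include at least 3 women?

Sum over valid woman counts:
C(3,3)C(11,4).

Final answer: 330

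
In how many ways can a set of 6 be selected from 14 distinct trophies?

C(14,6) = 14!/(6! x (14-6)!).

Final answer: C(14,6) = 3003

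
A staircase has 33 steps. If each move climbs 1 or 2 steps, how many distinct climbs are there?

Let f(n) be the number of climbs. Removing the last move (1 or 2 steps) gives f(n) = f(n-1) + f(n-2); base cases f(1)=1, f(2)=2.
Building up term by term: f(1)=1, f(2)=2, f(3)=3, f(4)=5, f(5)=8, f(6)=13, f(7)=21, f(8)=34, f(9)=55, f(10)=89, f(11)=144, f(12)=233, f(13)=377, f(14)=610, f(15)=987, f(16)=1597, f(17)=2584, f(18)=4181, f(19)=6765, f(20)=10946, f(21)=17711, f(22)=28657, f(23)=46368, f(24)=75025, f(25)=121393, f(26)=196418, f(27)=317811, f(28)=514229, f(29)=832040, f(30)=1346269, f(31)=2178309, f(32)=3524578, f(33)=5702887.

Final answer: 5702887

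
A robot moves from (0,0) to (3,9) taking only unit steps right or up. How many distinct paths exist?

Each path has 3 right steps and 9 up steps in some order (12 steps total).
Choose which 9 of the 12 steps are up: C(12,9).

Final answer: C(12,9) = 220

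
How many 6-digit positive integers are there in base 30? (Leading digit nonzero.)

Leading digit: 29 options (nonzero). Other 5 digit(s): 30 options each.
Total: 29 x 30^5.

Final answer: 704700000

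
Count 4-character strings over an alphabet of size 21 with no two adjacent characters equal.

Let g(n) count such strings. g(1) = 21, and each valid string of length n-1 extends in 20 ways (any symbol but the last), so g(n) = 20 g(n-1).
Total: g(4) = 21 x 20^3.

Final answer: 21 x 20^{3} = 168000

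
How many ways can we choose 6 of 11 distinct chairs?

C(11,6) = 11!/(6! x (11-6)!).

Final answer: C(11,6) = 462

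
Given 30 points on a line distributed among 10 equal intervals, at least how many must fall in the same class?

By pigeonhole with 30 objects and 10 categories: ceiling(30/10).

Final answer: 3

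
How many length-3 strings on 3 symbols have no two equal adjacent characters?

Let g(n) count such strings. g(1) = 3, and each valid string of length n-1 extends in 2 ways (any symbol but the last), so g(n) = 2 g(n-1).
Total: g(3) = 3 x 2^2.

Final answer: 3 x 2^{2} = 12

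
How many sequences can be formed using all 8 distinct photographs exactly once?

The number of ways to arrange 8 distinct objects is 8!.

Final answer: 8! = 40320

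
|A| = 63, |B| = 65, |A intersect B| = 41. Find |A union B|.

|A union B| = |A| + |B| - |A intersect B| = 63 + 65 - 41.

Final answer: 87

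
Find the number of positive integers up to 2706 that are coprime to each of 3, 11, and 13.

|div by 3|=902, |div by 11|=246, |div by 13|=208.
|div by 3&11|=82, |div by 3&13|=69, |div by 11&13|=18, |div by all|=6.
By inclusion-exclusion, divisible by at least one: 902+246+208-82-69-18+6 = 1193.
Not divisible by any: 2706 - 1193.

Final answer: 1513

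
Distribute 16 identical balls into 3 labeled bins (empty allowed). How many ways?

Stars and bars: C(n+k-1, k-1) = C(18,2).

Final answer: C(18,2) = 153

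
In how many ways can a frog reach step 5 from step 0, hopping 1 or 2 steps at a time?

Let f(n) be the number of climbs. Removing the last move (1 or 2 steps) gives f(n) = f(n-1) + f(n-2); base cases f(1)=1, f(2)=2.
Building up term by term: f(1)=1, f(2)=2, f(3)=3, f(4)=5, f(5)=8.

Final answer: 8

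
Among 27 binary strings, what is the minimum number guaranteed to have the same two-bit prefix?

There are 4 possible values for two-bit prefix. With 27 binary strings and 4 categories, by pigeonhole: ceiling(27/4).

Final answer: 7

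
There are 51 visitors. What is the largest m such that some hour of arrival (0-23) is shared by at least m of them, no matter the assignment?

There are 24 possible values for hour of arrival (0-23). With 51 visitors and 24 categories, by pigeonhole: ceiling(51/24).

Final answer: 3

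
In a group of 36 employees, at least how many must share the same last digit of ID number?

There are 10 possible values for last digit of ID number. With 36 employees and 10 categories, by pigeonhole: ceiling(36/10).

Final answer: 4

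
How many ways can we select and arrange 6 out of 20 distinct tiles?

P(20,6) = 20!/(20-6)! = 20!/14!.

Final answer: P(20,6) = 27907200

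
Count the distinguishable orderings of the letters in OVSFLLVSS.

Letters (F:1, L:2, O:1, S:3, V:2). Total letters: 9.
Permutations = 9!/(3! x 2! x 2!).

Final answer: 15120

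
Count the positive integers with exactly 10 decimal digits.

These are the integers in [10^9, 10^10), so the count is 10^10 - 10^9 = 9 x 10^9.

Final answer: 9000000000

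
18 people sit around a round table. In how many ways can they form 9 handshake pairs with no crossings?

This is a standard Catalan-number count: the answer is C_n. Here n = 18/2 = 9.
C_n = C(2n,n)/(n+1), so C_{9} = C(18,9)/10 = 48620/10.

Final answer: C_{9} = 4862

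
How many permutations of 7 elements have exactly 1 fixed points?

Choose which 1 elements are fixed: C(7,1) = 7.
Derange the remaining 6 using D(j) = (j-1)(D(j-1) + D(j-2)), D(0)=1, D(1)=0: D(2)=1, D(3)=2, D(4)=9, D(5)=44, D(6)=265.
Total: 7 x 265.

Final answer: C(7,1) D(6) = 1855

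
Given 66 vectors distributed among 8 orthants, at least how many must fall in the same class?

By pigeonhole with 66 objects and 8 categories: ceiling(66/8).

Final answer: 9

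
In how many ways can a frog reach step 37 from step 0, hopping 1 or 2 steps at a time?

Let f(n) be the number of climbs. Removing the last move (1 or 2 steps) gives f(n) = f(n-1) + f(n-2); base cases f(1)=1, f(2)=2.
Building up term by term: f(1)=1, f(2)=2, f(3)=3, f(4)=5, f(5)=8, f(6)=13, f(7)=21, f(8)=34, f(9)=55, f(10)=89, f(11)=144, f(12)=233, f(13)=377, f(14)=610, f(15)=987, f(16)=1597, f(17)=2584, f(18)=4181, f(19)=6765, f(20)=10946, f(21)=17711, f(22)=28657, f(23)=46368, f(24)=75025, f(25)=121393, f(26)=196418, f(27)=317811, f(28)=514229, f(29)=832040, f(30)=1346269, f(31)=2178309, f(32)=3524578, f(33)=5702887, f(34)=9227465, f(35)=14930352, f(36)=24157817, f(37)=39088169.

Final answer: 39088169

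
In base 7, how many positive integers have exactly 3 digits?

Leading digit: 6 options (nonzero). Other 2 digit(s): 7 options each.
Total: 6 x 7^2.

Final answer: 294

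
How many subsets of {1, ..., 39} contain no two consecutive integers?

Let a(n) count such subsets of {1, ..., n}. Either n is excluded (a(n-1) ways) or n is included, forcing n-1 out (a(n-2) ways), so a(n) = a(n-1) + a(n-2) with a(1)=2, a(2)=3.
Building up term by term: a(1)=2, a(2)=3, a(3)=5, a(4)=8, a(5)=13, a(6)=21, a(7)=34, a(8)=55, a(9)=89, a(10)=144, a(11)=233, a(12)=377, a(13)=610, a(14)=987, a(15)=1597, a(16)=2584, a(17)=4181, a(18)=6765, a(19)=10946, a(20)=17711, a(21)=28657, a(22)=46368, a(23)=75025, a(24)=121393, a(25)=196418, a(26)=317811, a(27)=514229, a(28)=832040, a(29)=1346269, a(30)=2178309, a(31)=3524578, a(32)=5702887, a(33)=9227465, a(34)=14930352, a(35)=24157817, a(36)=39088169, a(37)=63245986, a(38)=102334155, a(39)=165580141.

Final answer: 165580141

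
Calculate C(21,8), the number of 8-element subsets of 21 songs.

C(21,8) = 21!/(8! x (21-8)!).

Final answer: C(21,8) = 203490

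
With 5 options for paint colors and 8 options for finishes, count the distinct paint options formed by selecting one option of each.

By the multiplication principle: 5 x 8.

Final answer: 40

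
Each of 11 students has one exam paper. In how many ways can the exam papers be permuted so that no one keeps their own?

Use the recurrence D(n) = (n-1)(D(n-1) + D(n-2)) with D(0)=1, D(1)=0.
D(2) = 1 x (0 + 1) = 1
D(3) = 2 x (1 + 0) = 2
D(4) = 3 x (2 + 1) = 9
D(5) = 4 x (9 + 2) = 44
D(6) = 5 x (44 + 9) = 265
D(7) = 6 x (265 + 44) = 1854
D(8) = 7 x (1854 + 265) = 14833
D(9) = 8 x (14833 + 1854) = 133496
D(10) = 9 x (133496 + 14833) = 1334961
D(11) = 10 x (D(10) + D(9)) = 10 x (1334961 + 133496)

Final answer: D(11) = 14684570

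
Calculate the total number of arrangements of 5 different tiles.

The number of ways to arrange 5 distinct objects is 5!.

Final answer: 5! = 120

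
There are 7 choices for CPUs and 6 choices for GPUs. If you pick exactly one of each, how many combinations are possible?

By the multiplication principle: 7 x 6.

Final answer: 42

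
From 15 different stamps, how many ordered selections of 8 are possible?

P(15,8) = 15!/(15-8)! = 15!/7!.

Final answer: P(15,8) = 259459200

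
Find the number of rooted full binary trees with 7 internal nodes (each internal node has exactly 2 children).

The structures are counted by the Catalan number C_n. Here n = 7.
C_n = (2n)!/(n!(n+1)!), so C_{7} = 14!/(7! x 8!) = C(14,7)/8 = 3432/8.

Final answer: C_{7} = 429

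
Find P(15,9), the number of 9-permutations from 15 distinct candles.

P(15,9) = 15!/(15-9)! = 15!/6!.

Final answer: P(15,9) = 1816214400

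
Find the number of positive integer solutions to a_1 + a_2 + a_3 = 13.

Substitute a'_i = a_i - 1 (so a'_i >= 0). Then sum a'_i = 13 - 3 = 10.
Stars and bars: C(10+3-1, 3-1) = C(12,2).

Final answer: C(12,2) = 66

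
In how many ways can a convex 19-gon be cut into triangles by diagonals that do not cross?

This is a standard Catalan-number count: the answer is C_n. Here n = 19 - 2 = 17.
C_n = C(2n,n) - C(2n,n+1), so C_{17} = C(34,17) - C(34,18) = 2333606220 - 2203961430.

Final answer: C_{17} = 129644790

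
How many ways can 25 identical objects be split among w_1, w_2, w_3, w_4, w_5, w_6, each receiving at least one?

Substitute w'_i = w_i - 1 (so w'_i >= 0). Then sum w'_i = 25 - 6 = 19.
Stars and bars: C(19+6-1, 6-1) = C(24,5).

Final answer: C(24,5) = 42504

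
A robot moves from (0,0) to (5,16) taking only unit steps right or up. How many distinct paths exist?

Each path has 5 right steps and 16 up steps in some order (21 steps total).
Choose which 16 of the 21 steps are up: C(21,16).

Final answer: C(21,16) = 20349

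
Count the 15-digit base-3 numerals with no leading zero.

In base 3, the leading digit has 2 choices (1..2); each of the remaining 14 digits has 3 choices.
Total: 2 x 3^14.

Final answer: 9565938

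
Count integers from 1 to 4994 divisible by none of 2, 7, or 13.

|div by 2|=2497, |div by 7|=713, |div by 13|=384.
|div by 2&7|=356, |div by 2&13|=192, |div by 7&13|=54, |div by all|=27.
By inclusion-exclusion, divisible by at least one: 2497+713+384-356-192-54+27 = 3019.
Not divisible by any: 4994 - 3019.

Final answer: 1975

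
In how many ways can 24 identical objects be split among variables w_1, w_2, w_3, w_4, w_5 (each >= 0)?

Stars and bars with 24 stars and 4 bars:
C(24+5-1, 5-1) = C(28,4).

Final answer: C(28,4) = 20475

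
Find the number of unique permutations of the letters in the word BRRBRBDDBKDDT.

Letters (B:4, D:4, K:1, R:3, T:1). Total letters: 13.
Permutations = 13!/(4! x 4! x 3!).

Final answer: 1801800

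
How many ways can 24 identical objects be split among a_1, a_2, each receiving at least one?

Substitute a'_i = a_i - 1 (so a'_i >= 0). Then sum a'_i = 24 - 2 = 22.
Stars and bars: C(22+2-1, 2-1) = C(23,1).

Final answer: C(23,1) = 23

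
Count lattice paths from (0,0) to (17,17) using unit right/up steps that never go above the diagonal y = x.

Total monotonic paths to (17,17): C(34,17) = 2333606220.
Paths that cross above y=x (reflection bijection): C(34,18) = 2203961430.
Valid Dyck paths: 2333606220 - 2203961430.
(Equivalently, C_{17} = C(34,17)/18 = 2333606220/18.)

Final answer: C_{17} = 129644790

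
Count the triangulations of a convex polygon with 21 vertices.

This is a standard Catalan-number count: the answer is C_n. Here n = 21 - 2 = 19.
C_n = C(2n,n) - C(2n,n+1), so C_{19} = C(38,19) - C(38,20) = 35345263800 - 33578000610.

Final answer: C_{19} = 1767263190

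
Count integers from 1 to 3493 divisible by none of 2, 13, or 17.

|div by 2|=1746, |div by 13|=268, |div by 17|=205.
|div by 2&13|=134, |div by 2&17|=102, |div by 13&17|=15, |div by all|=7.
By inclusion-exclusion, divisible by at least one: 1746+268+205-134-102-15+7 = 1975.
Not divisible by any: 3493 - 1975.

Final answer: 1518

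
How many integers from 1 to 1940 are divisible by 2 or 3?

Multiples of 2: 970. Multiples of 3: 646. Of both (lcm=6): 323.
By inclusion-exclusion: 970 + 646 - 323.

Final answer: 1293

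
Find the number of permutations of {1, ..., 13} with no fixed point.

D(n) = (n-1)(D(n-1) + D(n-2)), D(0)=1, D(1)=0.
Building up: D(2)=1, D(3)=2, D(4)=9, D(5)=44, D(6)=265, D(7)=1854, D(8)=14833, D(9)=133496, D(10)=1334961, D(11)=14684570, D(12)=176214841.
D(13) = 12 x (D(12) + D(11)) = 12 x (176214841 + 14684570).

Final answer: D(13) = 2290792932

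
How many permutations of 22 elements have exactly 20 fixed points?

Choose which 20 elements are fixed: C(22,20) = 231.
Derange the remaining 2 using D(j) = (j-1)(D(j-1) + D(j-2)), D(0)=1, D(1)=0: D(2)=1.
Total: 231 x 1.

Final answer: C(22,20) D(2) = 231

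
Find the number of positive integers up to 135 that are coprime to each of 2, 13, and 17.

|div by 2|=67, |div by 13|=10, |div by 17|=7.
|div by 2&13|=5, |div by 2&17|=3, |div by 13&17|=0, |div by all|=0.
By inclusion-exclusion, divisible by at least one: 67+10+7-5-3-0+0 = 76.
Not divisible by any: 135 - 76.

Final answer: 59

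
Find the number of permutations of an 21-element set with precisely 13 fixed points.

Choose which 13 elements are fixed: C(21,13) = 203490.
Derange the remaining 8 using D(j) = (j-1)(D(j-1) + D(j-2)), D(0)=1, D(1)=0: D(2)=1, D(3)=2, D(4)=9, D(5)=44, D(6)=265, D(7)=1854, D(8)=14833.
Total: 203490 x 14833.

Final answer: C(21,13) D(8) = 3018367170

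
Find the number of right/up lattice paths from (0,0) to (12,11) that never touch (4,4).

Total paths to (12,11): C(23,11) = 1352078.
Paths through (4,4): C(8,4) x C(15,7) = 450450.
Avoiding (4,4): 1352078 - 450450.

Final answer: 901628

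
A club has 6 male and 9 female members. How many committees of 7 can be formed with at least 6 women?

Sum over valid woman counts:
C(9,6)C(6,1) = 504
C(9,7)C(6,0) = 36
Total: 504 + 36.

Final answer: 540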